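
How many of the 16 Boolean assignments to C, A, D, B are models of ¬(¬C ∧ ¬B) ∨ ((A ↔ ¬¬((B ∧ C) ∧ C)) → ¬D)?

15

Initial set: {T (¬(¬C ∧ ¬B) ∨ ((A ↔ ¬¬((B ∧ C) ∧ C)) → ¬D))}.
T (¬(¬C ∧ ¬B) ∨ ((A ↔ ¬¬((B ∧ C) ∧ C)) → ¬D)): β-rule — branch into T ¬(¬C ∧ ¬B)  //  T ((A ↔ ¬¬((B ∧ C) ∧ C)) → ¬D).
  branch 1 (add T ¬(¬C ∧ ¬B)):
    T ¬(¬C ∧ ¬B): β-rule — branch into F ¬C  //  F ¬B.
      branch 1.1 (add F ¬C):
        ○ open, literals {C=true}.
      branch 1.2 (add F ¬B):
        ○ open, literals {B=true}.
  branch 2 (add T ((A ↔ ¬¬((B ∧ C) ∧ C)) → ¬D)):
    T ((A ↔ ¬¬((B ∧ C) ∧ C)) → ¬D): β-rule — branch into F (A ↔ ¬¬((B ∧ C) ∧ C))  //  T ¬D.
      branch 2.1 (add F (A ↔ ¬¬((B ∧ C) ∧ C))):
        F (A ↔ ¬¬((B ∧ C) ∧ C)): β-rule — branch into T A, F ¬¬((B ∧ C) ∧ C)  //  F A, T ¬¬((B ∧ C) ∧ C).
          branch 2.1.1 (add T A, F ¬¬((B ∧ C) ∧ C)):
            F ¬¬((B ∧ C) ∧ C): drop double negation, giving F ((B ∧ C) ∧ C).
            F ((B ∧ C) ∧ C): β-rule — branch into F (B ∧ C)  //  F C.
              branch 2.1.1.1 (add F (B ∧ C)):
                F (B ∧ C): β-rule — branch into F B  //  F C.
                  branch 2.1.1.1.1 (add F B):
                    ○ open, literals {A=true, B=false}.
                  branch 2.1.1.1.2 (add F C):
                    ○ open, literals {A=true, C=false}.
              branch 2.1.1.2 (add F C):
                ○ open, literals {A=true, C=false}.
          branch 2.1.2 (add F A, T ¬¬((B ∧ C) ∧ C)):
            T ¬¬((B ∧ C) ∧ C): drop double negation, giving T ((B ∧ C) ∧ C).
            T ((B ∧ C) ∧ C): α-rule — add T (B ∧ C), T C.
            T (B ∧ C): α-rule — add T B, T C.
            ○ open, literals {A=false, B=true, C=true}.
      branch 2.2 (add T ¬D):
        ○ open, literals {D=false}.
0 branches closed, 7 open.
Each open branch fixes some atoms; the unmentioned ones are free. Counting distinct full assignments: branch {C=true} (A, D, B) contributes 8 new; branch {B=true} (C, A, D) contributes 4 new; branch {A=true, B=false} (C, D) contributes 2 new; branch {A=true, C=false} (D, B) contributes 0 new; branch {A=true, C=false} (D, B) contributes 0 new; branch {A=false, B=true, C=true} (D) contributes 0 new; branch {D=false} (C, A, B) contributes 1 new. Total: 15.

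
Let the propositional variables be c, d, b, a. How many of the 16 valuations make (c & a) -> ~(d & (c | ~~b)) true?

Initial set: {T ((c & a) -> ~(d & (c | ~~b)))}.
T ((c & a) -> ~(d & (c | ~~b))): β-rule — branch into F (c & a)  //  T ~(d & (c | ~~b)).
  branch 1 (add F (c & a)):
    F (c & a): β-rule — branch into F c  //  F a.
      branch 1.1 (add F c):
        ○ open, literals {c=F}.
      branch 1.2 (add F a):
        ○ open, literals {a=F}.
  branch 2 (add T ~(d & (c | ~~b))):
    T ~(d & (c | ~~b)): β-rule — branch into F d  //  F (c | ~~b).
      branch 2.1 (add F d):
        ○ open, literals {d=F}.
      branch 2.2 (add F (c | ~~b)):
        F (c | ~~b): α-rule — add F c, F ~~b.
        F ~~b: drop double negation, giving F b.
        ○ open, literals {b=F, c=F}.
0 branches closed, 4 open.
Each open branch fixes some atoms; the unmentioned ones are free. Counting distinct full assignments: branch {c=F} (d, b, a) contributes 8 new; branch {a=F} (c, d, b) contributes 4 new; branch {d=F} (c, b, a) contributes 2 new; branch {b=F, c=F} (d, a) contributes 0 new. Total: 14.

14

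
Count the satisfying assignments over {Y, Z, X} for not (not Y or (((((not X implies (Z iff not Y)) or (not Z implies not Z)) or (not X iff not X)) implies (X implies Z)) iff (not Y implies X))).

Initial set: {not (not Y or (((((not X implies (Z iff not Y)) or (not Z implies not Z)) or (not X iff not X)) implies (X implies Z)) iff (not Y implies X)))}.
not (not Y or (((((not X implies (Z iff not Y)) or (not Z implies not Z)) or (not X iff not X)) implies (X implies Z)) iff (not Y implies X))): α-rule — add not not Y, not (((((not X implies (Z iff not Y)) or (not Z implies not Z)) or (not X iff not X)) implies (X implies Z)) iff (not Y implies X)).
not (((((not X implies (Z iff not Y)) or (not Z implies not Z)) or (not X iff not X)) implies (X implies Z)) iff (not Y implies X)): β-rule — branch into ((((not X implies (Z iff not Y)) or (not Z implies not Z)) or (not X iff not X)) implies (X implies Z)), not (not Y implies X)  //  not ((((not X implies (Z iff not Y)) or (not Z implies not Z)) or (not X iff not X)) implies (X implies Z)), (not Y implies X).
  branch 1 (add ((((not X implies (Z iff not Y)) or (not Z implies not Z)) or (not X iff not X)) implies (X implies Z)), not (not Y implies X)):
    not (not Y implies X): α-rule — add not Y, not X.
    × closes — contains both Y and not Y.
  branch 2 (add not ((((not X implies (Z iff not Y)) or (not Z implies not Z)) or (not X iff not X)) implies (X implies Z)), (not Y implies X)):
    not ((((not X implies (Z iff not Y)) or (not Z implies not Z)) or (not X iff not X)) implies (X implies Z)): α-rule — add (((not X implies (Z iff not Y)) or (not Z implies not Z)) or (not X iff not X)), not (X implies Z).
    not (X implies Z): α-rule — add X, not Z.
    (not Y implies X): β-rule — branch into not not Y  //  X.
      branch 2.1 (add not not Y):
        (((not X implies (Z iff not Y)) or (not Z implies not Z)) or (not X iff not X)): β-rule — branch into ((not X implies (Z iff not Y)) or (not Z implies not Z))  //  (not X iff not X).
          branch 2.1.1 (add ((not X implies (Z iff not Y)) or (not Z implies not Z))):
            ((not X implies (Z iff not Y)) or (not Z implies not Z)): β-rule — branch into (not X implies (Z iff not Y))  //  (not Z implies not Z).
              branch 2.1.1.1 (add (not X implies (Z iff not Y))):
                (not X implies (Z iff not Y)): β-rule — branch into not not X  //  (Z iff not Y).
                  branch 2.1.1.1.1 (add not not X):
                    ○ open, literals {X=true, Y=true, Z=false}.
                  branch 2.1.1.1.2 (add (Z iff not Y)):
                    (Z iff not Y): β-rule — branch into Z, not Y  //  not Z, not not Y.
                      branch 2.1.1.1.2.1 (add Z, not Y):
                        × closes — contains both Z and not Z.
                      branch 2.1.1.1.2.2 (add not Z, not not Y):
                        ○ open, literals {X=true, Y=true, Z=false}.
              branch 2.1.1.2 (add (not Z implies not Z)):
                (not Z implies not Z): β-rule — branch into not not Z  //  not Z.
                  branch 2.1.1.2.1 (add not not Z):
                    × closes — contains both Z and not Z.
                  branch 2.1.1.2.2 (add not Z):
                    ○ open, literals {X=true, Y=true, Z=false}.
          branch 2.1.2 (add (not X iff not X)):
            (not X iff not X): β-rule — branch into not X, not X  //  not not X, not not X.
              branch 2.1.2.1 (add not X, not X):
                × closes — contains both X and not X.
              branch 2.1.2.2 (add not not X, not not X):
                ○ open, literals {X=true, Y=true, Z=false}.
      branch 2.2 (add X):
        (((not X implies (Z iff not Y)) or (not Z implies not Z)) or (not X iff not X)): β-rule — branch into ((not X implies (Z iff not Y)) or (not Z implies not Z))  //  (not X iff not X).
          branch 2.2.1 (add ((not X implies (Z iff not Y)) or (not Z implies not Z))):
            ((not X implies (Z iff not Y)) or (not Z implies not Z)): β-rule — branch into (not X implies (Z iff not Y))  //  (not Z implies not Z).
              branch 2.2.1.1 (add (not X implies (Z iff not Y))):
                (not X implies (Z iff not Y)): β-rule — branch into not not X  //  (Z iff not Y).
                  branch 2.2.1.1.1 (add not not X):
                    ○ open, literals {X=true, Y=true, Z=false}.
                  branch 2.2.1.1.2 (add (Z iff not Y)):
                    (Z iff not Y): β-rule — branch into Z, not Y  //  not Z, not not Y.
                      branch 2.2.1.1.2.1 (add Z, not Y):
                        × closes — contains both Z and not Z.
                      branch 2.2.1.1.2.2 (add not Z, not not Y):
                        ○ open, literals {X=true, Y=true, Z=false}.
              branch 2.2.1.2 (add (not Z implies not Z)):
                (not Z implies not Z): β-rule — branch into not not Z  //  not Z.
                  branch 2.2.1.2.1 (add not not Z):
                    × closes — contains both Z and not Z.
                  branch 2.2.1.2.2 (add not Z):
                    ○ open, literals {X=true, Y=true, Z=false}.
          branch 2.2.2 (add (not X iff not X)):
            (not X iff not X): β-rule — branch into not X, not X  //  not not X, not not X.
              branch 2.2.2.1 (add not X, not X):
                × closes — contains both X and not X.
              branch 2.2.2.2 (add not not X, not not X):
                ○ open, literals {X=true, Y=true, Z=false}.
7 branches closed, 8 open.
Each open branch fixes some atoms; the unmentioned ones are free. Counting distinct full assignments: branch {X=true, Y=true, Z=false} (none free) contributes 1 new; branch {X=true, Y=true, Z=false} (none free) contributes 0 new; branch {X=true, Y=true, Z=false} (none free) contributes 0 new; branch {X=true, Y=true, Z=false} (none free) contributes 0 new; branch {X=true, Y=true, Z=false} (none free) contributes 0 new; branch {X=true, Y=true, Z=false} (none free) contributes 0 new; branch {X=true, Y=true, Z=false} (none free) contributes 0 new; branch {X=true, Y=true, Z=false} (none free) contributes 0 new. Total: 1.

1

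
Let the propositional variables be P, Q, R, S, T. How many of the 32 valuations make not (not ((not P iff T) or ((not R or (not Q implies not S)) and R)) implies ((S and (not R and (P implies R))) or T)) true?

Initial set: {not (not ((not P iff T) or ((not R or (not Q implies not S)) and R)) implies ((S and (not R and (P implies R))) or T))}.
not (not ((not P iff T) or ((not R or (not Q implies not S)) and R)) implies ((S and (not R and (P implies R))) or T)): α-rule — add not ((not P iff T) or ((not R or (not Q implies not S)) and R)), not ((S and (not R and (P implies R))) or T).
not ((not P iff T) or ((not R or (not Q implies not S)) and R)): α-rule — add not (not P iff T), not ((not R or (not Q implies not S)) and R).
not ((S and (not R and (P implies R))) or T): α-rule — add not (S and (not R and (P implies R))), not T.
not (not P iff T): β-rule — branch into not P, not T  //  not not P, T.
  branch 1 (add not P, not T):
    not ((not R or (not Q implies not S)) and R): β-rule — branch into not (not R or (not Q implies not S))  //  not R.
      branch 1.1 (add not (not R or (not Q implies not S))):
        not (not R or (not Q implies not S)): α-rule — add not not R, not (not Q implies not S).
        not (not Q implies not S): α-rule — add not Q, not not S.
        not (S and (not R and (P implies R))): β-rule — branch into not S  //  not (not R and (P implies R)).
          branch 1.1.1 (add not S):
            × closes — contains both S and not S.
          branch 1.1.2 (add not (not R and (P implies R))):
            not (not R and (P implies R)): β-rule — branch into not not R  //  not (P implies R).
              branch 1.1.2.1 (add not not R):
                ○ open, literals {P=0, Q=0, R=1, S=1, T=0}.
              branch 1.1.2.2 (add not (P implies R)):
                not (P implies R): α-rule — add P, not R.
                × closes — contains both P and not P.
      branch 1.2 (add not R):
        not (S and (not R and (P implies R))): β-rule — branch into not S  //  not (not R and (P implies R)).
          branch 1.2.1 (add not S):
            ○ open, literals {P=0, R=0, S=0, T=0}.
          branch 1.2.2 (add not (not R and (P implies R))):
            not (not R and (P implies R)): β-rule — branch into not not R  //  not (P implies R).
              branch 1.2.2.1 (add not not R):
                × closes — contains both R and not R.
              branch 1.2.2.2 (add not (P implies R)):
                not (P implies R): α-rule — add P, not R.
                × closes — contains both P and not P.
  branch 2 (add not not P, T):
    × closes — contains both T and not T.
5 branches closed, 2 open.
Each open branch fixes some atoms; the unmentioned ones are free. Counting distinct full assignments: branch {P=0, Q=0, R=1, S=1, T=0} (none free) contributes 1 new; branch {P=0, R=0, S=0, T=0} (Q) contributes 2 new. Total: 3.

3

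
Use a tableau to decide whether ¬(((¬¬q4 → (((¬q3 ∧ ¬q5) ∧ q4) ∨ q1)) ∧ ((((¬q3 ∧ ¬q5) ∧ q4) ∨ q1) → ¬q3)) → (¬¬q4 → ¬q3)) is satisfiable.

Initial set: {¬(((¬¬q4 → (((¬q3 ∧ ¬q5) ∧ q4) ∨ q1)) ∧ ((((¬q3 ∧ ¬q5) ∧ q4) ∨ q1) → ¬q3)) → (¬¬q4 → ¬q3))}.
¬(((¬¬q4 → (((¬q3 ∧ ¬q5) ∧ q4) ∨ q1)) ∧ ((((¬q3 ∧ ¬q5) ∧ q4) ∨ q1) → ¬q3)) → (¬¬q4 → ¬q3)): α-rule — add ((¬¬q4 → (((¬q3 ∧ ¬q5) ∧ q4) ∨ q1)) ∧ ((((¬q3 ∧ ¬q5) ∧ q4) ∨ q1) → ¬q3)), ¬(¬¬q4 → ¬q3).
((¬¬q4 → (((¬q3 ∧ ¬q5) ∧ q4) ∨ q1)) ∧ ((((¬q3 ∧ ¬q5) ∧ q4) ∨ q1) → ¬q3)): α-rule — add (¬¬q4 → (((¬q3 ∧ ¬q5) ∧ q4) ∨ q1)), ((((¬q3 ∧ ¬q5) ∧ q4) ∨ q1) → ¬q3).
¬(¬¬q4 → ¬q3): α-rule — add ¬¬q4, ¬¬q3.
¬¬q4: drop double negation, giving q4.
(¬¬q4 → (((¬q3 ∧ ¬q5) ∧ q4) ∨ q1)): β-rule — branch into ¬¬¬q4  //  (((¬q3 ∧ ¬q5) ∧ q4) ∨ q1).
  branch 1 (add ¬¬¬q4):
    ¬¬¬q4: drop double negation, giving ¬q4.
    × closes — contains both q4 and ¬q4.
  branch 2 (add (((¬q3 ∧ ¬q5) ∧ q4) ∨ q1)):
    ((((¬q3 ∧ ¬q5) ∧ q4) ∨ q1) → ¬q3): β-rule — branch into ¬(((¬q3 ∧ ¬q5) ∧ q4) ∨ q1)  //  ¬q3.
      branch 2.1 (add ¬(((¬q3 ∧ ¬q5) ∧ q4) ∨ q1)):
        ¬(((¬q3 ∧ ¬q5) ∧ q4) ∨ q1): α-rule — add ¬((¬q3 ∧ ¬q5) ∧ q4), ¬q1.
        (((¬q3 ∧ ¬q5) ∧ q4) ∨ q1): β-rule — branch into ((¬q3 ∧ ¬q5) ∧ q4)  //  q1.
          branch 2.1.1 (add ((¬q3 ∧ ¬q5) ∧ q4)):
            ((¬q3 ∧ ¬q5) ∧ q4): α-rule — add (¬q3 ∧ ¬q5), q4.
            (¬q3 ∧ ¬q5): α-rule — add ¬q3, ¬q5.
            × closes — contains both q3 and ¬q3.
          branch 2.1.2 (add q1):
            × closes — contains both q1 and ¬q1.
      branch 2.2 (add ¬q3):
        × closes — contains both q3 and ¬q3.
All 4 branches close.
Every branch closed; the formula is unsatisfiable.

Unsatisfiable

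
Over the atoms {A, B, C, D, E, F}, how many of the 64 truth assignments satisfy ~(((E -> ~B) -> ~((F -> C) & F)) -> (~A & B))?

38

Initial set: {~(((E -> ~B) -> ~((F -> C) & F)) -> (~A & B))}.
~(((E -> ~B) -> ~((F -> C) & F)) -> (~A & B)): α-rule — add ((E -> ~B) -> ~((F -> C) & F)), ~(~A & B).
((E -> ~B) -> ~((F -> C) & F)): β-rule — branch into ~(E -> ~B)  //  ~((F -> C) & F).
  branch 1 (add ~(E -> ~B)):
    ~(E -> ~B): α-rule — add E, ~~B.
    ~(~A & B): β-rule — branch into ~~A  //  ~B.
      branch 1.1 (add ~~A):
        ○ open, literals {A=T, B=T, E=T}.
      branch 1.2 (add ~B):
        × closes — contains both B and ~B.
  branch 2 (add ~((F -> C) & F)):
    ~(~A & B): β-rule — branch into ~~A  //  ~B.
      branch 2.1 (add ~~A):
        ~((F -> C) & F): β-rule — branch into ~(F -> C)  //  ~F.
          branch 2.1.1 (add ~(F -> C)):
            ~(F -> C): α-rule — add F, ~C.
            ○ open, literals {A=T, C=F, F=T}.
          branch 2.1.2 (add ~F):
            ○ open, literals {A=T, F=F}.
      branch 2.2 (add ~B):
        ~((F -> C) & F): β-rule — branch into ~(F -> C)  //  ~F.
          branch 2.2.1 (add ~(F -> C)):
            ~(F -> C): α-rule — add F, ~C.
            ○ open, literals {B=F, C=F, F=T}.
          branch 2.2.2 (add ~F):
            ○ open, literals {B=F, F=F}.
1 branch closed, 5 open.
Each open branch fixes some atoms; the unmentioned ones are free. Counting distinct full assignments: branch {A=T, B=T, E=T} (C, D, F) contributes 8 new; branch {A=T, C=F, F=T} (B, D, E) contributes 6 new; branch {A=T, F=F} (B, C, D, E) contributes 12 new; branch {B=F, C=F, F=T} (A, D, E) contributes 4 new; branch {B=F, F=F} (A, C, D, E) contributes 8 new. Total: 38.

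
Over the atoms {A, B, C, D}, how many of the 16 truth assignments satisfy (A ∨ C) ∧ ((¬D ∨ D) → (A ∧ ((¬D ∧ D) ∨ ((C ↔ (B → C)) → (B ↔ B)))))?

Initial set: {((A ∨ C) ∧ ((¬D ∨ D) → (A ∧ ((¬D ∧ D) ∨ ((C ↔ (B → C)) → (B ↔ B))))))}.
((A ∨ C) ∧ ((¬D ∨ D) → (A ∧ ((¬D ∧ D) ∨ ((C ↔ (B → C)) → (B ↔ B)))))): α-rule — add (A ∨ C), ((¬D ∨ D) → (A ∧ ((¬D ∧ D) ∨ ((C ↔ (B → C)) → (B ↔ B))))).
(A ∨ C): β-rule — branch into A  //  C.
  branch 1 (add A):
    ((¬D ∨ D) → (A ∧ ((¬D ∧ D) ∨ ((C ↔ (B → C)) → (B ↔ B))))): β-rule — branch into ¬(¬D ∨ D)  //  (A ∧ ((¬D ∧ D) ∨ ((C ↔ (B → C)) → (B ↔ B)))).
      branch 1.1 (add ¬(¬D ∨ D)):
        ¬(¬D ∨ D): α-rule — add ¬¬D, ¬D.
        × closes — contains both D and ¬D.
      branch 1.2 (add (A ∧ ((¬D ∧ D) ∨ ((C ↔ (B → C)) → (B ↔ B))))):
        (A ∧ ((¬D ∧ D) ∨ ((C ↔ (B → C)) → (B ↔ B)))): α-rule — add A, ((¬D ∧ D) ∨ ((C ↔ (B → C)) → (B ↔ B))).
        ((¬D ∧ D) ∨ ((C ↔ (B → C)) → (B ↔ B))): β-rule — branch into (¬D ∧ D)  //  ((C ↔ (B → C)) → (B ↔ B)).
          branch 1.2.1 (add (¬D ∧ D)):
            (¬D ∧ D): α-rule — add ¬D, D.
            × closes — contains both D and ¬D.
          branch 1.2.2 (add ((C ↔ (B → C)) → (B ↔ B))):
            ((C ↔ (B → C)) → (B ↔ B)): β-rule — branch into ¬(C ↔ (B → C))  //  (B ↔ B).
              branch 1.2.2.1 (add ¬(C ↔ (B → C))):
                ¬(C ↔ (B → C)): β-rule — branch into C, ¬(B → C)  //  ¬C, (B → C).
                  branch 1.2.2.1.1 (add C, ¬(B → C)):
                    ¬(B → C): α-rule — add B, ¬C.
                    × closes — contains both C and ¬C.
                  branch 1.2.2.1.2 (add ¬C, (B → C)):
                    (B → C): β-rule — branch into ¬B  //  C.
                      branch 1.2.2.1.2.1 (add ¬B):
                        ○ open, literals {A=T, B=F, C=F}.
                      branch 1.2.2.1.2.2 (add C):
                        × closes — contains both C and ¬C.
              branch 1.2.2.2 (add (B ↔ B)):
                (B ↔ B): β-rule — branch into B, B  //  ¬B, ¬B.
                  branch 1.2.2.2.1 (add B, B):
                    ○ open, literals {A=T, B=T}.
                  branch 1.2.2.2.2 (add ¬B, ¬B):
                    ○ open, literals {A=T, B=F}.
  branch 2 (add C):
    ((¬D ∨ D) → (A ∧ ((¬D ∧ D) ∨ ((C ↔ (B → C)) → (B ↔ B))))): β-rule — branch into ¬(¬D ∨ D)  //  (A ∧ ((¬D ∧ D) ∨ ((C ↔ (B → C)) → (B ↔ B)))).
      branch 2.1 (add ¬(¬D ∨ D)):
        ¬(¬D ∨ D): α-rule — add ¬¬D, ¬D.
        × closes — contains both D and ¬D.
      branch 2.2 (add (A ∧ ((¬D ∧ D) ∨ ((C ↔ (B → C)) → (B ↔ B))))):
        (A ∧ ((¬D ∧ D) ∨ ((C ↔ (B → C)) → (B ↔ B)))): α-rule — add A, ((¬D ∧ D) ∨ ((C ↔ (B → C)) → (B ↔ B))).
        ((¬D ∧ D) ∨ ((C ↔ (B → C)) → (B ↔ B))): β-rule — branch into (¬D ∧ D)  //  ((C ↔ (B → C)) → (B ↔ B)).
          branch 2.2.1 (add (¬D ∧ D)):
            (¬D ∧ D): α-rule — add ¬D, D.
            × closes — contains both D and ¬D.
          branch 2.2.2 (add ((C ↔ (B → C)) → (B ↔ B))):
            ((C ↔ (B → C)) → (B ↔ B)): β-rule — branch into ¬(C ↔ (B → C))  //  (B ↔ B).
              branch 2.2.2.1 (add ¬(C ↔ (B → C))):
                ¬(C ↔ (B → C)): β-rule — branch into C, ¬(B → C)  //  ¬C, (B → C).
                  branch 2.2.2.1.1 (add C, ¬(B → C)):
                    ¬(B → C): α-rule — add B, ¬C.
                    × closes — contains both C and ¬C.
                  branch 2.2.2.1.2 (add ¬C, (B → C)):
                    × closes — contains both C and ¬C.
              branch 2.2.2.2 (add (B ↔ B)):
                (B ↔ B): β-rule — branch into B, B  //  ¬B, ¬B.
                  branch 2.2.2.2.1 (add B, B):
                    ○ open, literals {A=T, B=T, C=T}.
                  branch 2.2.2.2.2 (add ¬B, ¬B):
                    ○ open, literals {A=T, B=F, C=T}.
8 branches closed, 5 open.
Each open branch fixes some atoms; the unmentioned ones are free. Counting distinct full assignments: branch {A=T, B=F, C=F} (D) contributes 2 new; branch {A=T, B=T} (C, D) contributes 4 new; branch {A=T, B=F} (C, D) contributes 2 new; branch {A=T, B=T, C=T} (D) contributes 0 new; branch {A=T, B=F, C=T} (D) contributes 0 new. Total: 8.

8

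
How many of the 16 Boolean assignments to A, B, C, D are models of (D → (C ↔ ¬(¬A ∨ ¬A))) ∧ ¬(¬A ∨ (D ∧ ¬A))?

6

Initial set: {((D → (C ↔ ¬(¬A ∨ ¬A))) ∧ ¬(¬A ∨ (D ∧ ¬A)))}.
((D → (C ↔ ¬(¬A ∨ ¬A))) ∧ ¬(¬A ∨ (D ∧ ¬A))): α-rule — add (D → (C ↔ ¬(¬A ∨ ¬A))), ¬(¬A ∨ (D ∧ ¬A)).
¬(¬A ∨ (D ∧ ¬A)): α-rule — add ¬¬A, ¬(D ∧ ¬A).
(D → (C ↔ ¬(¬A ∨ ¬A))): β-rule — branch into ¬D  //  (C ↔ ¬(¬A ∨ ¬A)).
  branch 1 (add ¬D):
    ¬(D ∧ ¬A): β-rule — branch into ¬D  //  ¬¬A.
      branch 1.1 (add ¬D):
        ○ open, literals {A=T, D=F}.
      branch 1.2 (add ¬¬A):
        ○ open, literals {A=T, D=F}.
  branch 2 (add (C ↔ ¬(¬A ∨ ¬A))):
    ¬(D ∧ ¬A): β-rule — branch into ¬D  //  ¬¬A.
      branch 2.1 (add ¬D):
        (C ↔ ¬(¬A ∨ ¬A)): β-rule — branch into C, ¬(¬A ∨ ¬A)  //  ¬C, ¬¬(¬A ∨ ¬A).
          branch 2.1.1 (add C, ¬(¬A ∨ ¬A)):
            ¬(¬A ∨ ¬A): α-rule — add ¬¬A, ¬¬A.
            ○ open, literals {A=T, C=T, D=F}.
          branch 2.1.2 (add ¬C, ¬¬(¬A ∨ ¬A)):
            ¬¬(¬A ∨ ¬A): β-rule — branch into ¬A  //  ¬A.
              branch 2.1.2.1 (add ¬A):
                × closes — contains both A and ¬A.
              branch 2.1.2.2 (add ¬A):
                × closes — contains both A and ¬A.
      branch 2.2 (add ¬¬A):
        (C ↔ ¬(¬A ∨ ¬A)): β-rule — branch into C, ¬(¬A ∨ ¬A)  //  ¬C, ¬¬(¬A ∨ ¬A).
          branch 2.2.1 (add C, ¬(¬A ∨ ¬A)):
            ¬(¬A ∨ ¬A): α-rule — add ¬¬A, ¬¬A.
            ○ open, literals {A=T, C=T}.
          branch 2.2.2 (add ¬C, ¬¬(¬A ∨ ¬A)):
            ¬¬(¬A ∨ ¬A): β-rule — branch into ¬A  //  ¬A.
              branch 2.2.2.1 (add ¬A):
                × closes — contains both A and ¬A.
              branch 2.2.2.2 (add ¬A):
                × closes — contains both A and ¬A.
4 branches closed, 4 open.
Each open branch fixes some atoms; the unmentioned ones are free. Counting distinct full assignments: branch {A=T, D=F} (B, C) contributes 4 new; branch {A=T, D=F} (B, C) contributes 0 new; branch {A=T, C=T, D=F} (B) contributes 0 new; branch {A=T, C=T} (B, D) contributes 2 new. Total: 6.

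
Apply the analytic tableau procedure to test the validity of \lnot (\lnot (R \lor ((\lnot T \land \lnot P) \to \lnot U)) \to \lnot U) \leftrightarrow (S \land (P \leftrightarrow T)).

Assume the negation and expand:
Initial set: {\lnot (\lnot (\lnot (R \lor ((\lnot T \land \lnot P) \to \lnot U)) \to \lnot U) \leftrightarrow (S \land (P \leftrightarrow T)))}.
\lnot (\lnot (\lnot (R \lor ((\lnot T \land \lnot P) \to \lnot U)) \to \lnot U) \leftrightarrow (S \land (P \leftrightarrow T))): β-rule — branch into \lnot (\lnot (R \lor ((\lnot T \land \lnot P) \to \lnot U)) \to \lnot U), \lnot (S \land (P \leftrightarrow T))  //  \lnot \lnot (\lnot (R \lor ((\lnot T \land \lnot P) \to \lnot U)) \to \lnot U), (S \land (P \leftrightarrow T)).
  branch 1 (add \lnot (\lnot (R \lor ((\lnot T \land \lnot P) \to \lnot U)) \to \lnot U), \lnot (S \land (P \leftrightarrow T))):
    \lnot (\lnot (R \lor ((\lnot T \land \lnot P) \to \lnot U)) \to \lnot U): α-rule — add \lnot (R \lor ((\lnot T \land \lnot P) \to \lnot U)), \lnot \lnot U.
    \lnot (R \lor ((\lnot T \land \lnot P) \to \lnot U)): α-rule — add \lnot R, \lnot ((\lnot T \land \lnot P) \to \lnot U).
    \lnot ((\lnot T \land \lnot P) \to \lnot U): α-rule — add (\lnot T \land \lnot P), \lnot \lnot U.
    (\lnot T \land \lnot P): α-rule — add \lnot T, \lnot P.
    \lnot (S \land (P \leftrightarrow T)): β-rule — branch into \lnot S  //  \lnot (P \leftrightarrow T).
      branch 1.1 (add \lnot S):
        ○ open, literals {P=0, R=0, S=0, T=0, U=1}.
      branch 1.2 (add \lnot (P \leftrightarrow T)):
        \lnot (P \leftrightarrow T): β-rule — branch into P, \lnot T  //  \lnot P, T.
          branch 1.2.1 (add P, \lnot T):
            × closes — contains both P and \lnot P.
          branch 1.2.2 (add \lnot P, T):
            × closes — contains both T and \lnot T.
  branch 2 (add \lnot \lnot (\lnot (R \lor ((\lnot T \land \lnot P) \to \lnot U)) \to \lnot U), (S \land (P \leftrightarrow T))):
    (S \land (P \leftrightarrow T)): α-rule — add S, (P \leftrightarrow T).
    \lnot \lnot (\lnot (R \lor ((\lnot T \land \lnot P) \to \lnot U)) \to \lnot U): β-rule — branch into \lnot \lnot (R \lor ((\lnot T \land \lnot P) \to \lnot U))  //  \lnot U.
      branch 2.1 (add \lnot \lnot (R \lor ((\lnot T \land \lnot P) \to \lnot U))):
        (P \leftrightarrow T): β-rule — branch into P, T  //  \lnot P, \lnot T.
          branch 2.1.1 (add P, T):
            \lnot \lnot (R \lor ((\lnot T \land \lnot P) \to \lnot U)): β-rule — branch into R  //  ((\lnot T \land \lnot P) \to \lnot U).
              branch 2.1.1.1 (add R):
                ○ open, literals {P=1, R=1, S=1, T=1}.
              branch 2.1.1.2 (add ((\lnot T \land \lnot P) \to \lnot U)):
                ((\lnot T \land \lnot P) \to \lnot U): β-rule — branch into \lnot (\lnot T \land \lnot P)  //  \lnot U.
                  branch 2.1.1.2.1 (add \lnot (\lnot T \land \lnot P)):
                    \lnot (\lnot T \land \lnot P): β-rule — branch into \lnot \lnot T  //  \lnot \lnot P.
                      branch 2.1.1.2.1.1 (add \lnot \lnot T):
                        ○ open, literals {P=1, S=1, T=1}.
                      branch 2.1.1.2.1.2 (add \lnot \lnot P):
                        ○ open, literals {P=1, S=1, T=1}.
                  branch 2.1.1.2.2 (add \lnot U):
                    ○ open, literals {P=1, S=1, T=1, U=0}.
          branch 2.1.2 (add \lnot P, \lnot T):
            \lnot \lnot (R \lor ((\lnot T \land \lnot P) \to \lnot U)): β-rule — branch into R  //  ((\lnot T \land \lnot P) \to \lnot U).
              branch 2.1.2.1 (add R):
                ○ open, literals {P=0, R=1, S=1, T=0}.
              branch 2.1.2.2 (add ((\lnot T \land \lnot P) \to \lnot U)):
                ((\lnot T \land \lnot P) \to \lnot U): β-rule — branch into \lnot (\lnot T \land \lnot P)  //  \lnot U.
                  branch 2.1.2.2.1 (add \lnot (\lnot T \land \lnot P)):
                    \lnot (\lnot T \land \lnot P): β-rule — branch into \lnot \lnot T  //  \lnot \lnot P.
                      branch 2.1.2.2.1.1 (add \lnot \lnot T):
                        × closes — contains both T and \lnot T.
                      branch 2.1.2.2.1.2 (add \lnot \lnot P):
                        × closes — contains both P and \lnot P.
                  branch 2.1.2.2.2 (add \lnot U):
                    ○ open, literals {P=0, S=1, T=0, U=0}.
      branch 2.2 (add \lnot U):
        (P \leftrightarrow T): β-rule — branch into P, T  //  \lnot P, \lnot T.
          branch 2.2.1 (add P, T):
            ○ open, literals {P=1, S=1, T=1, U=0}.
          branch 2.2.2 (add \lnot P, \lnot T):
            ○ open, literals {P=0, S=1, T=0, U=0}.
4 branches closed, 9 open.
An open branch gives a countermodel: P=0, R=0, S=0, T=0, U=1 (unmentioned atoms arbitrary); under it the original formula is false.

Not valid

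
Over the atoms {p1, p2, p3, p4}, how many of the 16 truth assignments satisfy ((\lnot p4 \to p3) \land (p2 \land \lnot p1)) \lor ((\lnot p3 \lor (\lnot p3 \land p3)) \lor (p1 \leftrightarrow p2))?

Initial set: {T (((\lnot p4 \to p3) \land (p2 \land \lnot p1)) \lor ((\lnot p3 \lor (\lnot p3 \land p3)) \lor (p1 \leftrightarrow p2)))}.
T (((\lnot p4 \to p3) \land (p2 \land \lnot p1)) \lor ((\lnot p3 \lor (\lnot p3 \land p3)) \lor (p1 \leftrightarrow p2))): β-rule — branch into T ((\lnot p4 \to p3) \land (p2 \land \lnot p1))  //  T ((\lnot p3 \lor (\lnot p3 \land p3)) \lor (p1 \leftrightarrow p2)).
  branch 1 (add T ((\lnot p4 \to p3) \land (p2 \land \lnot p1))):
    T ((\lnot p4 \to p3) \land (p2 \land \lnot p1)): α-rule — add T (\lnot p4 \to p3), T (p2 \land \lnot p1).
    T (p2 \land \lnot p1): α-rule — add T p2, T \lnot p1.
    T (\lnot p4 \to p3): β-rule — branch into F \lnot p4  //  T p3.
      branch 1.1 (add F \lnot p4):
        ○ open, literals {p1=0, p2=1, p4=1}.
      branch 1.2 (add T p3):
        ○ open, literals {p1=0, p2=1, p3=1}.
  branch 2 (add T ((\lnot p3 \lor (\lnot p3 \land p3)) \lor (p1 \leftrightarrow p2))):
    T ((\lnot p3 \lor (\lnot p3 \land p3)) \lor (p1 \leftrightarrow p2)): β-rule — branch into T (\lnot p3 \lor (\lnot p3 \land p3))  //  T (p1 \leftrightarrow p2).
      branch 2.1 (add T (\lnot p3 \lor (\lnot p3 \land p3))):
        T (\lnot p3 \lor (\lnot p3 \land p3)): β-rule — branch into T \lnot p3  //  T (\lnot p3 \land p3).
          branch 2.1.1 (add T \lnot p3):
            ○ open, literals {p3=0}.
          branch 2.1.2 (add T (\lnot p3 \land p3)):
            T (\lnot p3 \land p3): α-rule — add T \lnot p3, T p3.
            × closes — contains both p3 and \lnot p3.
      branch 2.2 (add T (p1 \leftrightarrow p2)):
        T (p1 \leftrightarrow p2): β-rule — branch into T p1, T p2  //  F p1, F p2.
          branch 2.2.1 (add T p1, T p2):
            ○ open, literals {p1=1, p2=1}.
          branch 2.2.2 (add F p1, F p2):
            ○ open, literals {p1=0, p2=0}.
1 branch closed, 5 open.
Each open branch fixes some atoms; the unmentioned ones are free. Counting distinct full assignments: branch {p1=0, p2=1, p4=1} (p3) contributes 2 new; branch {p1=0, p2=1, p3=1} (p4) contributes 1 new; branch {p3=0} (p1, p2, p4) contributes 7 new; branch {p1=1, p2=1} (p3, p4) contributes 2 new; branch {p1=0, p2=0} (p3, p4) contributes 2 new. Total: 14.

14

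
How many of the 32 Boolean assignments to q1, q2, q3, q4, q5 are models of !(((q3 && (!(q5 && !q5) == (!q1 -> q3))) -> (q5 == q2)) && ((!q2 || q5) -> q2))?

Initial set: {T !(((q3 && (!(q5 && !q5) == (!q1 -> q3))) -> (q5 == q2)) && ((!q2 || q5) -> q2))}.
T !(((q3 && (!(q5 && !q5) == (!q1 -> q3))) -> (q5 == q2)) && ((!q2 || q5) -> q2)): β-rule — branch into F ((q3 && (!(q5 && !q5) == (!q1 -> q3))) -> (q5 == q2))  //  F ((!q2 || q5) -> q2).
  branch 1 (add F ((q3 && (!(q5 && !q5) == (!q1 -> q3))) -> (q5 == q2))):
    F ((q3 && (!(q5 && !q5) == (!q1 -> q3))) -> (q5 == q2)): α-rule — add T (q3 && (!(q5 && !q5) == (!q1 -> q3))), F (q5 == q2).
    T (q3 && (!(q5 && !q5) == (!q1 -> q3))): α-rule — add T q3, T (!(q5 && !q5) == (!q1 -> q3)).
    F (q5 == q2): β-rule — branch into T q5, F q2  //  F q5, T q2.
      branch 1.1 (add T q5, F q2):
        T (!(q5 && !q5) == (!q1 -> q3)): β-rule — branch into T !(q5 && !q5), T (!q1 -> q3)  //  F !(q5 && !q5), F (!q1 -> q3).
          branch 1.1.1 (add T !(q5 && !q5), T (!q1 -> q3)):
            T !(q5 && !q5): β-rule — branch into F q5  //  F !q5.
              branch 1.1.1.1 (add F q5):
                × closes — contains both q5 and !q5.
              branch 1.1.1.2 (add F !q5):
                T (!q1 -> q3): β-rule — branch into F !q1  //  T q3.
                  branch 1.1.1.2.1 (add F !q1):
                    ○ open, literals {q1=true, q2=false, q3=true, q5=true}.
                  branch 1.1.1.2.2 (add T q3):
                    ○ open, literals {q2=false, q3=true, q5=true}.
          branch 1.1.2 (add F !(q5 && !q5), F (!q1 -> q3)):
            F !(q5 && !q5): α-rule — add T q5, T !q5.
            × closes — contains both q5 and !q5.
      branch 1.2 (add F q5, T q2):
        T (!(q5 && !q5) == (!q1 -> q3)): β-rule — branch into T !(q5 && !q5), T (!q1 -> q3)  //  F !(q5 && !q5), F (!q1 -> q3).
          branch 1.2.1 (add T !(q5 && !q5), T (!q1 -> q3)):
            T !(q5 && !q5): β-rule — branch into F q5  //  F !q5.
              branch 1.2.1.1 (add F q5):
                T (!q1 -> q3): β-rule — branch into F !q1  //  T q3.
                  branch 1.2.1.1.1 (add F !q1):
                    ○ open, literals {q1=true, q2=true, q3=true, q5=false}.
                  branch 1.2.1.1.2 (add T q3):
                    ○ open, literals {q2=true, q3=true, q5=false}.
              branch 1.2.1.2 (add F !q5):
                × closes — contains both q5 and !q5.
          branch 1.2.2 (add F !(q5 && !q5), F (!q1 -> q3)):
            F !(q5 && !q5): α-rule — add T q5, T !q5.
            × closes — contains both q5 and !q5.
  branch 2 (add F ((!q2 || q5) -> q2)):
    F ((!q2 || q5) -> q2): α-rule — add T (!q2 || q5), F q2.
    T (!q2 || q5): β-rule — branch into T !q2  //  T q5.
      branch 2.1 (add T !q2):
        ○ open, literals {q2=false}.
      branch 2.2 (add T q5):
        ○ open, literals {q2=false, q5=true}.
4 branches closed, 6 open.
Each open branch fixes some atoms; the unmentioned ones are free. Counting distinct full assignments: branch {q1=true, q2=false, q3=true, q5=true} (q4) contributes 2 new; branch {q2=false, q3=true, q5=true} (q1, q4) contributes 2 new; branch {q1=true, q2=true, q3=true, q5=false} (q4) contributes 2 new; branch {q2=true, q3=true, q5=false} (q1, q4) contributes 2 new; branch {q2=false} (q1, q3, q4, q5) contributes 12 new; branch {q2=false, q5=true} (q1, q3, q4) contributes 0 new. Total: 20.

20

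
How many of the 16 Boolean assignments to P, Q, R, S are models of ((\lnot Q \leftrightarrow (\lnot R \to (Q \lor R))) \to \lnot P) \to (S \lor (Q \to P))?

Initial set: {(((\lnot Q \leftrightarrow (\lnot R \to (Q \lor R))) \to \lnot P) \to (S \lor (Q \to P)))}.
(((\lnot Q \leftrightarrow (\lnot R \to (Q \lor R))) \to \lnot P) \to (S \lor (Q \to P))): β-rule — branch into \lnot ((\lnot Q \leftrightarrow (\lnot R \to (Q \lor R))) \to \lnot P)  //  (S \lor (Q \to P)).
  branch 1 (add \lnot ((\lnot Q \leftrightarrow (\lnot R \to (Q \lor R))) \to \lnot P)):
    \lnot ((\lnot Q \leftrightarrow (\lnot R \to (Q \lor R))) \to \lnot P): α-rule — add (\lnot Q \leftrightarrow (\lnot R \to (Q \lor R))), \lnot \lnot P.
    (\lnot Q \leftrightarrow (\lnot R \to (Q \lor R))): β-rule — branch into \lnot Q, (\lnot R \to (Q \lor R))  //  \lnot \lnot Q, \lnot (\lnot R \to (Q \lor R)).
      branch 1.1 (add \lnot Q, (\lnot R \to (Q \lor R))):
        (\lnot R \to (Q \lor R)): β-rule — branch into \lnot \lnot R  //  (Q \lor R).
          branch 1.1.1 (add \lnot \lnot R):
            ○ open, literals {P=T, Q=F, R=T}.
          branch 1.1.2 (add (Q \lor R)):
            (Q \lor R): β-rule — branch into Q  //  R.
              branch 1.1.2.1 (add Q):
                × closes — contains both Q and \lnot Q.
              branch 1.1.2.2 (add R):
                ○ open, literals {P=T, Q=F, R=T}.
      branch 1.2 (add \lnot \lnot Q, \lnot (\lnot R \to (Q \lor R))):
        \lnot (\lnot R \to (Q \lor R)): α-rule — add \lnot R, \lnot (Q \lor R).
        \lnot (Q \lor R): α-rule — add \lnot Q, \lnot R.
        × closes — contains both Q and \lnot Q.
  branch 2 (add (S \lor (Q \to P))):
    (S \lor (Q \to P)): β-rule — branch into S  //  (Q \to P).
      branch 2.1 (add S):
        ○ open, literals {S=T}.
      branch 2.2 (add (Q \to P)):
        (Q \to P): β-rule — branch into \lnot Q  //  P.
          branch 2.2.1 (add \lnot Q):
            ○ open, literals {Q=F}.
          branch 2.2.2 (add P):
            ○ open, literals {P=T}.
2 branches closed, 5 open.
Each open branch fixes some atoms; the unmentioned ones are free. Counting distinct full assignments: branch {P=T, Q=F, R=T} (S) contributes 2 new; branch {P=T, Q=F, R=T} (S) contributes 0 new; branch {S=T} (P, Q, R) contributes 7 new; branch {Q=F} (P, R, S) contributes 3 new; branch {P=T} (Q, R, S) contributes 2 new. Total: 14.

14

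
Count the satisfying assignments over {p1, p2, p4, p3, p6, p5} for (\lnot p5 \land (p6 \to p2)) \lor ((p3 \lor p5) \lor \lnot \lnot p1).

62

Initial set: {((\lnot p5 \land (p6 \to p2)) \lor ((p3 \lor p5) \lor \lnot \lnot p1))}.
((\lnot p5 \land (p6 \to p2)) \lor ((p3 \lor p5) \lor \lnot \lnot p1)): β-rule — branch into (\lnot p5 \land (p6 \to p2))  //  ((p3 \lor p5) \lor \lnot \lnot p1).
  branch 1 (add (\lnot p5 \land (p6 \to p2))):
    (\lnot p5 \land (p6 \to p2)): α-rule — add \lnot p5, (p6 \to p2).
    (p6 \to p2): β-rule — branch into \lnot p6  //  p2.
      branch 1.1 (add \lnot p6):
        ○ open, literals {p5=F, p6=F}.
      branch 1.2 (add p2):
        ○ open, literals {p2=T, p5=F}.
  branch 2 (add ((p3 \lor p5) \lor \lnot \lnot p1)):
    ((p3 \lor p5) \lor \lnot \lnot p1): β-rule — branch into (p3 \lor p5)  //  \lnot \lnot p1.
      branch 2.1 (add (p3 \lor p5)):
        (p3 \lor p5): β-rule — branch into p3  //  p5.
          branch 2.1.1 (add p3):
            ○ open, literals {p3=T}.
          branch 2.1.2 (add p5):
            ○ open, literals {p5=T}.
      branch 2.2 (add \lnot \lnot p1):
        \lnot \lnot p1: drop double negation, giving p1.
        ○ open, literals {p1=T}.
0 branches closed, 5 open.
Each open branch fixes some atoms; the unmentioned ones are free. Counting distinct full assignments: branch {p5=F, p6=F} (p1, p2, p4, p3) contributes 16 new; branch {p2=T, p5=F} (p1, p4, p3, p6) contributes 8 new; branch {p3=T} (p1, p2, p4, p6, p5) contributes 20 new; branch {p5=T} (p1, p2, p4, p3, p6) contributes 16 new; branch {p1=T} (p2, p4, p3, p6, p5) contributes 2 new. Total: 62.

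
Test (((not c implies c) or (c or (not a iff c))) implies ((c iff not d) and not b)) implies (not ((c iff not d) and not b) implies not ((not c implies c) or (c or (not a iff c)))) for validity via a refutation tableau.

Assume the negation and expand:
Initial set: {not ((((not c implies c) or (c or (not a iff c))) implies ((c iff not d) and not b)) implies (not ((c iff not d) and not b) implies not ((not c implies c) or (c or (not a iff c)))))}.
not ((((not c implies c) or (c or (not a iff c))) implies ((c iff not d) and not b)) implies (not ((c iff not d) and not b) implies not ((not c implies c) or (c or (not a iff c))))): α-rule — add (((not c implies c) or (c or (not a iff c))) implies ((c iff not d) and not b)), not (not ((c iff not d) and not b) implies not ((not c implies c) or (c or (not a iff c)))).
not (not ((c iff not d) and not b) implies not ((not c implies c) or (c or (not a iff c)))): α-rule — add not ((c iff not d) and not b), not not ((not c implies c) or (c or (not a iff c))).
(((not c implies c) or (c or (not a iff c))) implies ((c iff not d) and not b)): β-rule — branch into not ((not c implies c) or (c or (not a iff c)))  //  ((c iff not d) and not b).
  branch 1 (add not ((not c implies c) or (c or (not a iff c)))):
    not ((not c implies c) or (c or (not a iff c))): α-rule — add not (not c implies c), not (c or (not a iff c)).
    not (not c implies c): α-rule — add not c, not c.
    not (c or (not a iff c)): α-rule — add not c, not (not a iff c).
    not ((c iff not d) and not b): β-rule — branch into not (c iff not d)  //  not not b.
      branch 1.1 (add not (c iff not d)):
        not not ((not c implies c) or (c or (not a iff c))): β-rule — branch into (not c implies c)  //  (c or (not a iff c)).
          branch 1.1.1 (add (not c implies c)):
            not (not a iff c): β-rule — branch into not a, not c  //  not not a, c.
              branch 1.1.1.1 (add not a, not c):
                not (c iff not d): β-rule — branch into c, not not d  //  not c, not d.
                  branch 1.1.1.1.1 (add c, not not d):
                    × closes — contains both c and not c.
                  branch 1.1.1.1.2 (add not c, not d):
                    (not c implies c): β-rule — branch into not not c  //  c.
                      branch 1.1.1.1.2.1 (add not not c):
                        × closes — contains both c and not c.
                      branch 1.1.1.1.2.2 (add c):
                        × closes — contains both c and not c.
              branch 1.1.1.2 (add not not a, c):
                × closes — contains both c and not c.
          branch 1.1.2 (add (c or (not a iff c))):
            not (not a iff c): β-rule — branch into not a, not c  //  not not a, c.
              branch 1.1.2.1 (add not a, not c):
                not (c iff not d): β-rule — branch into c, not not d  //  not c, not d.
                  branch 1.1.2.1.1 (add c, not not d):
                    × closes — contains both c and not c.
                  branch 1.1.2.1.2 (add not c, not d):
                    (c or (not a iff c)): β-rule — branch into c  //  (not a iff c).
                      branch 1.1.2.1.2.1 (add c):
                        × closes — contains both c and not c.
                      branch 1.1.2.1.2.2 (add (not a iff c)):
                        (not a iff c): β-rule — branch into not a, c  //  not not a, not c.
                          branch 1.1.2.1.2.2.1 (add not a, c):
                            × closes — contains both c and not c.
                          branch 1.1.2.1.2.2.2 (add not not a, not c):
                            × closes — contains both a and not a.
              branch 1.1.2.2 (add not not a, c):
                × closes — contains both c and not c.
      branch 1.2 (add not not b):
        not not ((not c implies c) or (c or (not a iff c))): β-rule — branch into (not c implies c)  //  (c or (not a iff c)).
          branch 1.2.1 (add (not c implies c)):
            not (not a iff c): β-rule — branch into not a, not c  //  not not a, c.
              branch 1.2.1.1 (add not a, not c):
                (not c implies c): β-rule — branch into not not c  //  c.
                  branch 1.2.1.1.1 (add not not c):
                    × closes — contains both c and not c.
                  branch 1.2.1.1.2 (add c):
                    × closes — contains both c and not c.
              branch 1.2.1.2 (add not not a, c):
                × closes — contains both c and not c.
          branch 1.2.2 (add (c or (not a iff c))):
            not (not a iff c): β-rule — branch into not a, not c  //  not not a, c.
              branch 1.2.2.1 (add not a, not c):
                (c or (not a iff c)): β-rule — branch into c  //  (not a iff c).
                  branch 1.2.2.1.1 (add c):
                    × closes — contains both c and not c.
                  branch 1.2.2.1.2 (add (not a iff c)):
                    (not a iff c): β-rule — branch into not a, c  //  not not a, not c.
                      branch 1.2.2.1.2.1 (add not a, c):
                        × closes — contains both c and not c.
                      branch 1.2.2.1.2.2 (add not not a, not c):
                        × closes — contains both a and not a.
              branch 1.2.2.2 (add not not a, c):
                × closes — contains both c and not c.
  branch 2 (add ((c iff not d) and not b)):
    ((c iff not d) and not b): α-rule — add (c iff not d), not b.
    not ((c iff not d) and not b): β-rule — branch into not (c iff not d)  //  not not b.
      branch 2.1 (add not (c iff not d)):
        not not ((not c implies c) or (c or (not a iff c))): β-rule — branch into (not c implies c)  //  (c or (not a iff c)).
          branch 2.1.1 (add (not c implies c)):
            (c iff not d): β-rule — branch into c, not d  //  not c, not not d.
              branch 2.1.1.1 (add c, not d):
                not (c iff not d): β-rule — branch into c, not not d  //  not c, not d.
                  branch 2.1.1.1.1 (add c, not not d):
                    × closes — contains both d and not d.
                  branch 2.1.1.1.2 (add not c, not d):
                    × closes — contains both c and not c.
              branch 2.1.1.2 (add not c, not not d):
                not (c iff not d): β-rule — branch into c, not not d  //  not c, not d.
                  branch 2.1.1.2.1 (add c, not not d):
                    × closes — contains both c and not c.
                  branch 2.1.1.2.2 (add not c, not d):
                    × closes — contains both d and not d.
          branch 2.1.2 (add (c or (not a iff c))):
            (c iff not d): β-rule — branch into c, not d  //  not c, not not d.
              branch 2.1.2.1 (add c, not d):
                not (c iff not d): β-rule — branch into c, not not d  //  not c, not d.
                  branch 2.1.2.1.1 (add c, not not d):
                    × closes — contains both d and not d.
                  branch 2.1.2.1.2 (add not c, not d):
                    × closes — contains both c and not c.
              branch 2.1.2.2 (add not c, not not d):
                not (c iff not d): β-rule — branch into c, not not d  //  not c, not d.
                  branch 2.1.2.2.1 (add c, not not d):
                    × closes — contains both c and not c.
                  branch 2.1.2.2.2 (add not c, not d):
                    × closes — contains both d and not d.
      branch 2.2 (add not not b):
        × closes — contains both b and not b.
All 25 branches close.
Every branch closed, so the negation is unsatisfiable and the formula is valid.

Valid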